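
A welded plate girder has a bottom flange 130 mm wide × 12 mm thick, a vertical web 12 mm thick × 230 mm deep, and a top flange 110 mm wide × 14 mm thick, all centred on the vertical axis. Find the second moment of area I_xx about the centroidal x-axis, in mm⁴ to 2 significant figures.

Split into non-overlapping primitives; take the origin at the lower-left of the bounding box.
Bottom plate: 130 × 12, A = 1 560 mm², y = 6 mm, Ī = 18 720 mm⁴.
Web plate: 12 × 230, A = 2 760 mm², y = 127 mm, Ī = 12 167 000 mm⁴.
Top plate: 110 × 14, A = 1 540 mm², y = 249 mm, Ī = 25 153 mm⁴.
Centroid: ȳ = ΣA·y / ΣA = 126.8 mm.
Transfer each piece to the centroidal x-axis using Ī + A·d² with d = y − 126.8:
  bottom plate: d = -120.8 mm → contributes +22 802 023 mm⁴
  web plate: d = 0.1502 mm → contributes +12 167 062 mm⁴
  top plate: d = 122.2 mm → contributes +23 002 976 mm⁴
Total I = 57 972 061 mm⁴.

I_xx ≈ 5.8 × 10⁷ mm⁴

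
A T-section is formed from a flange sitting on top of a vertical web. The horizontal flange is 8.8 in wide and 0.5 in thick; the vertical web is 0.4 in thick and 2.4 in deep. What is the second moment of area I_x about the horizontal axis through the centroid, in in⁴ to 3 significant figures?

I_x ≈ 2.21 in⁴

Break the section into simple shapes (no overlaps), measuring from the bottom-left corner of the bounding box.
Flange: 8.8 × 0.5, A = 4.4 in², y = 2.65 in, Ī = 0.091667 in⁴.
Web: 0.4 × 2.4, A = 0.96 in², y = 1.2 in, Ī = 0.4608 in⁴.
Centroid: ȳ = ΣA·y / ΣA = 2.3903 in.
Transfer each piece to the horizontal axis through the centroid using Ī + A·d² with d = y − 2.3903:
  flange: d = 0.2597 in → contributes +0.38842 in⁴
  web: d = -1.1903 in → contributes +1.8209 in⁴
Total I = 2.2094 in⁴.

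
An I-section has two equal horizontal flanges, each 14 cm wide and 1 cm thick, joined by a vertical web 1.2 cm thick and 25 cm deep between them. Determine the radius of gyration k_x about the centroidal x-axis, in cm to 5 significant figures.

Split into non-overlapping primitives; take the origin at the lower-left of the bounding box.
Bottom flange: 14 × 1, A = 14 cm², y = 0.5 cm, Ī = 1.166667 cm⁴.
Web: 1.2 × 25, A = 30 cm², y = 13.5 cm, Ī = 1562.5 cm⁴.
Top flange: 14 × 1, A = 14 cm², y = 26.5 cm, Ī = 1.166667 cm⁴.
By symmetry the centroid is at mid-height, ȳ = 13.5 cm.
Transfer each piece to the centroidal x-axis using Ī + A·d² with d = y − 13.5:
  bottom flange: d = -13 cm → contributes +2367.167 cm⁴
  web: d = 0 cm → contributes +1562.5 cm⁴
  top flange: d = 13 cm → contributes +2367.167 cm⁴
Total I = 6296.833 cm⁴.
Radius of gyration: k = √(I/A) = √(6296.833 / 58) = 10.41951 cm.

k_x ≈ 10.420 cm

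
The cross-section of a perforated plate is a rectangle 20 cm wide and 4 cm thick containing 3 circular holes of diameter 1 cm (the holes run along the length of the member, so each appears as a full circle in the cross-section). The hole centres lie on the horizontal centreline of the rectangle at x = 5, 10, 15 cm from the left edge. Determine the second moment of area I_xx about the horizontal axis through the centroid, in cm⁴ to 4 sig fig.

Break the section into simple shapes (no overlaps), measuring from the bottom-left corner of the bounding box.
Plate: 20 × 4, A = 80 cm², y = 2 cm, Ī = 106.667 cm⁴.
Hole 1 (subtracted): ⌀1, A = 0.785398 cm², y = 2 cm, Ī = 0.0490874 cm⁴.
Hole 2 (subtracted): ⌀1, A = 0.785398 cm², y = 2 cm, Ī = 0.0490874 cm⁴.
Hole 3 (subtracted): ⌀1, A = 0.785398 cm², y = 2 cm, Ī = 0.0490874 cm⁴.
By symmetry the centroid is at mid-height, ȳ = 2 cm.
All pieces are centred on the horizontal axis through the centroid, so I = ΣĪ (holes subtracted) = 106.519 cm⁴.

I_xx ≈ 106.5 cm⁴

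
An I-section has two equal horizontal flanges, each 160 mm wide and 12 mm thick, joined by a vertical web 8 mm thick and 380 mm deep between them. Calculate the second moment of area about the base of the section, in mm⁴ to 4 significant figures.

I_base ≈ 4.649 × 10⁸ mm⁴

Decompose the section into non-overlapping parts with the origin at the bottom-left of its bounding rectangle.
Bottom flange: 160 × 12, A = 1 920 mm², y = 6 mm, Ī = 23 040 mm⁴.
Web: 8 × 380, A = 3 040 mm², y = 202 mm, Ī = 36 581 333 mm⁴.
Top flange: 160 × 12, A = 1 920 mm², y = 398 mm, Ī = 23 040 mm⁴.
Transfer each piece to the base of the section using Ī + A·d² with d = y − 0:
  bottom flange: d = 6 mm → contributes +92 160 mm⁴
  web: d = 202 mm → contributes +160 625 493 mm⁴
  top flange: d = 398 mm → contributes +304 158 720 mm⁴
Total I = 464 876 373 mm⁴.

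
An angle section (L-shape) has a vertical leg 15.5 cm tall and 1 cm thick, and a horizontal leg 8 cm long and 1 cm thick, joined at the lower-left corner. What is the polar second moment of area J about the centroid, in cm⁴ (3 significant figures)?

J ≈ 671 cm⁴

Treat the section as a set of non-overlapping primitives; coordinates are from the bounding-box lower-left.
Vertical leg: 1 × 15.5, A = 15.5 cm², y = 7.75 cm, Ī = 310.32 cm⁴.
Horizontal leg (remainder): 7 × 1, A = 7 cm², y = 0.5 cm, Ī = 0.58333 cm⁴.
Centroid: ȳ = ΣA·y / ΣA = 5.4944 cm.
Transfer each piece to the centroidal x-axis using Ī + A·d² with d = y − 5.4944:
  vertical leg: d = 2.2556 cm → contributes +389.18 cm⁴
  horizontal leg (remainder): d = -4.9944 cm → contributes +175.19 cm⁴
Total I = 564.37 cm⁴.
For the y-axis: x̄ = 1.7444 cm.
Repeating about the centroidal y-axis gives I_y = 107.03 cm⁴.
Polar second moment: J = I_x + I_y = 671.4 cm⁴.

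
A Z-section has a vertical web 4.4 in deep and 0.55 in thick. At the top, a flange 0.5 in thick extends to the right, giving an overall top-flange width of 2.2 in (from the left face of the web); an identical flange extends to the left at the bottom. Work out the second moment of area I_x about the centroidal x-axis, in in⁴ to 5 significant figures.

I_x ≈ 10.213 in⁴

Split into non-overlapping primitives; take the origin at the lower-left of the bounding box.
Web: 0.55 × 4.4, A = 2.42 in², y = 2.2 in, Ī = 3.904267 in⁴.
Top flange (beyond web): 1.65 × 0.5, A = 0.825 in², y = 4.15 in, Ī = 0.0171875 in⁴.
Bottom flange (beyond web): 1.65 × 0.5, A = 0.825 in², y = 0.25 in, Ī = 0.0171875 in⁴.
Centroid: ȳ = ΣA·y / ΣA = 2.2 in.
Transfer each piece to the centroidal x-axis using Ī + A·d² with d = y − 2.2:
  web: d = 0 in → contributes +3.904267 in⁴
  top flange (beyond web): d = 1.95 in → contributes +3.15425 in⁴
  bottom flange (beyond web): d = -1.95 in → contributes +3.15425 in⁴
Total I = 10.21277 in⁴.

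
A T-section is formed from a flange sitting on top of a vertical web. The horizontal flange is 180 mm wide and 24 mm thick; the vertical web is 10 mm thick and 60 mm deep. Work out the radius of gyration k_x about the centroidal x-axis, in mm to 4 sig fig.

Split into non-overlapping primitives; take the origin at the lower-left of the bounding box.
Flange: 180 × 24, A = 4 320 mm², y = 72 mm, Ī = 207 360 mm⁴.
Web: 10 × 60, A = 600 mm², y = 30 mm, Ī = 180 000 mm⁴.
Centroid: ȳ = ΣA·y / ΣA = 66.878 mm.
Transfer each piece to the centroidal x-axis using Ī + A·d² with d = y − 66.878:
  flange: d = 5.12195 mm → contributes +320 693 mm⁴
  web: d = -36.878 mm → contributes +995 994 mm⁴
Total I = 1 316 687 mm⁴.
Radius of gyration: k = √(I/A) = √(1 316 687 / 4 920) = 16.3591 mm.

k_x ≈ 16.36 mm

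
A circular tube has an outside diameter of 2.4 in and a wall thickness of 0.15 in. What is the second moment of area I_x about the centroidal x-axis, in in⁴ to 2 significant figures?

Break the section into simple shapes (no overlaps), measuring from the bottom-left corner of the bounding box.
Outer circle: ⌀2.4, A = 4.524 in², y = 1.2 in, Ī = 1.629 in⁴.
Bore (subtracted): ⌀2.1, A = 3.464 in², y = 1.2 in, Ī = 0.9547 in⁴.
By symmetry the centroid is at mid-height, ȳ = 1.2 in.
All pieces are centred on the centroidal x-axis, so I = ΣĪ (holes subtracted) = 0.6739 in⁴.

I_x ≈ 0.67 in⁴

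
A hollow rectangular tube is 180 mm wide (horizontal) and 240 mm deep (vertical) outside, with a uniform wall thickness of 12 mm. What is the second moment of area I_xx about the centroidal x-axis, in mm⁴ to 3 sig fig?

Break the section into simple shapes (no overlaps), measuring from the bottom-left corner of the bounding box.
Outer rectangle: 180 × 240, A = 43 200 mm², y = 120 mm, Ī = 207 360 000 mm⁴.
Inner void (subtracted): 156 × 216, A = 33 696 mm², y = 120 mm, Ī = 131 010 048 mm⁴.
By symmetry the centroid is at mid-height, ȳ = 120 mm.
All pieces are centred on the centroidal x-axis, so I = ΣĪ (holes subtracted) = 76 349 952 mm⁴.

I_xx ≈ 7.63 × 10⁷ mm⁴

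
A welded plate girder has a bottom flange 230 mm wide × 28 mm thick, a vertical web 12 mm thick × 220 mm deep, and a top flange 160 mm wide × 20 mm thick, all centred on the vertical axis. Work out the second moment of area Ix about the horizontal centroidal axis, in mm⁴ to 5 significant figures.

Ix ≈ 1.4228 × 10⁸ mm⁴

Treat the section as a set of non-overlapping primitives; coordinates are from the bounding-box lower-left.
Bottom plate: 230 × 28, A = 6 440 mm², y = 14 mm, Ī = 420746.7 mm⁴.
Web plate: 12 × 220, A = 2 640 mm², y = 138 mm, Ī = 10 648 000 mm⁴.
Top plate: 160 × 20, A = 3 200 mm², y = 258 mm, Ī = 106666.7 mm⁴.
Centroid: ȳ = ΣA·y / ΣA = 104.241 mm.
Transfer each piece to the horizontal centroidal axis using Ī + A·d² with d = y − 104.241:
  bottom plate: d = -90.24104 mm → contributes +52 864 537 mm⁴
  web plate: d = 33.75896 mm → contributes +13 656 721 mm⁴
  top plate: d = 153.759 mm → contributes +75 760 481 mm⁴
Total I = 142 281 740 mm⁴.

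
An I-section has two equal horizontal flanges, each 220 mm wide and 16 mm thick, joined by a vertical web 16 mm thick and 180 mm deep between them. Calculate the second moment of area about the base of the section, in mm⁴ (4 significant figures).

I_base ≈ 1.870 × 10⁸ mm⁴

Decompose the section into non-overlapping parts with the origin at the bottom-left of its bounding rectangle.
Bottom flange: 220 × 16, A = 3 520 mm², y = 8 mm, Ī = 75093.3 mm⁴.
Web: 16 × 180, A = 2 880 mm², y = 106 mm, Ī = 7 776 000 mm⁴.
Top flange: 220 × 16, A = 3 520 mm², y = 204 mm, Ī = 75093.3 mm⁴.
Transfer each piece to the bottom edge using Ī + A·d² with d = y − 0:
  bottom flange: d = 8 mm → contributes +300 373 mm⁴
  web: d = 106 mm → contributes +40 135 680 mm⁴
  top flange: d = 204 mm → contributes +146 563 413 mm⁴
Total I = 186 999 467 mm⁴.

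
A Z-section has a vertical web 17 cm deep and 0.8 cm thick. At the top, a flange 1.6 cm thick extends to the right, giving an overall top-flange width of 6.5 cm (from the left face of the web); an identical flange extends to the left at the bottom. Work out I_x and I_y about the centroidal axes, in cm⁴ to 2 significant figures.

I_x ≈ 1400 cm⁴, I_y ≈ 240 cm⁴

Decompose the section into non-overlapping parts with the origin at the bottom-left of its bounding rectangle.
Web: 0.8 × 17, A = 13.6 cm², y = 8.5 cm, Ī = 327.5 cm⁴.
Top flange (beyond web): 5.7 × 1.6, A = 9.12 cm², y = 16.2 cm, Ī = 1.946 cm⁴.
Bottom flange (beyond web): 5.7 × 1.6, A = 9.12 cm², y = 0.8 cm, Ī = 1.946 cm⁴.
Centroid: ȳ = ΣA·y / ΣA = 8.5 cm.
Transfer each piece to the centroidal x-axis using Ī + A·d² with d = y − 8.5:
  web: d = 0 cm → contributes +327.5 cm⁴
  top flange (beyond web): d = 7.7 cm → contributes +542.7 cm⁴
  bottom flange (beyond web): d = -7.7 cm → contributes +542.7 cm⁴
Total I = 1 413 cm⁴.
For the y-axis: x̄ = 6.1 cm.
Repeating about the centroidal y-axis gives I_y = 242.8 cm⁴.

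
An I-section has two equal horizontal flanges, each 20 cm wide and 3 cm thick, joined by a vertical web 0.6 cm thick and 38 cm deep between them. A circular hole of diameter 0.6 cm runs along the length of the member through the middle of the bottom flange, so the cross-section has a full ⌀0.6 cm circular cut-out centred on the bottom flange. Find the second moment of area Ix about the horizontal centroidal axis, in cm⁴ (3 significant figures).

Decompose the section into non-overlapping parts with the origin at the bottom-left of its bounding rectangle.
Bottom flange: 20 × 3, A = 60 cm², y = 1.5 cm, Ī = 45 cm⁴.
Web: 0.6 × 38, A = 22.8 cm², y = 22 cm, Ī = 2743.6 cm⁴.
Top flange: 20 × 3, A = 60 cm², y = 42.5 cm, Ī = 45 cm⁴.
Hole (subtracted): ⌀0.6, A = 0.28274 cm², y = 1.5 cm, Ī = 0.0063617 cm⁴.
Centroid: ȳ = ΣA·y / ΣA = 22.041 cm.
Transfer each piece to the horizontal centroidal axis using Ī + A·d² with d = y − 22.041:
  bottom flange: d = -20.541 cm → contributes +25 360 cm⁴
  web: d = -0.04067 cm → contributes +2743.6 cm⁴
  top flange: d = 20.459 cm → contributes +25 160 cm⁴
  hole: d = -20.541 cm → contributes −119.3 cm⁴
Total I = 53 145 cm⁴.

Ix ≈ 5.31 × 10⁴ cm⁴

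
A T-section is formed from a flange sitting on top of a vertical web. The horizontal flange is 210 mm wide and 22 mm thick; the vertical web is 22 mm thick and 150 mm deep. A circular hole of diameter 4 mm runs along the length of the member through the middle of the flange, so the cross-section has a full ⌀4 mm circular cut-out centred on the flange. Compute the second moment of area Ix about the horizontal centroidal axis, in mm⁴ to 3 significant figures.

Decompose the section into non-overlapping parts with the origin at the bottom-left of its bounding rectangle.
Flange: 210 × 22, A = 4 620 mm², y = 161 mm, Ī = 186 340 mm⁴.
Web: 22 × 150, A = 3 300 mm², y = 75 mm, Ī = 6 187 500 mm⁴.
Hole (subtracted): ⌀4, A = 12.566 mm², y = 161 mm, Ī = 12.566 mm⁴.
Centroid: ȳ = ΣA·y / ΣA = 125.11 mm.
Transfer each piece to the horizontal centroidal axis using Ī + A·d² with d = y − 125.11:
  flange: d = 35.89 mm → contributes +6 137 418 mm⁴
  web: d = -50.11 mm → contributes +14 473 748 mm⁴
  hole: d = 35.89 mm → contributes −16 199 mm⁴
Total I = 20 594 966 mm⁴.

Ix ≈ 2.06 × 10⁷ mm⁴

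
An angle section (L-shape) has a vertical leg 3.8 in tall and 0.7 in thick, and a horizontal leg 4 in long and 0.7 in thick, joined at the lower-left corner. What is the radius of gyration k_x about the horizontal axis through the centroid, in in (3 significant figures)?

k_x ≈ 1.12 in

Decompose the section into non-overlapping parts with the origin at the bottom-left of its bounding rectangle.
Vertical leg: 0.7 × 3.8, A = 2.66 in², y = 1.9 in, Ī = 3.2009 in⁴.
Horizontal leg (remainder): 3.3 × 0.7, A = 2.31 in², y = 0.35 in, Ī = 0.094325 in⁴.
Centroid: ȳ = ΣA·y / ΣA = 1.1796 in.
Transfer each piece to the horizontal axis through the centroid using Ī + A·d² with d = y − 1.1796:
  vertical leg: d = 0.72042 in → contributes +4.5814 in⁴
  horizontal leg (remainder): d = -0.82958 in → contributes +1.6841 in⁴
Total I = 6.2655 in⁴.
Radius of gyration: k = √(I/A) = √(6.2655 / 4.97) = 1.1228 in.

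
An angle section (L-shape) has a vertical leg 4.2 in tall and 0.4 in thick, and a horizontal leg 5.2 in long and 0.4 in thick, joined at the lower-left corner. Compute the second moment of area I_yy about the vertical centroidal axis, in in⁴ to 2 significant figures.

I_yy ≈ 9.8 in⁴

Split into non-overlapping primitives; take the origin at the lower-left of the bounding box.
Vertical leg: 0.4 × 4.2, A = 1.68 in², x = 0.2 in, Ī = 0.0224 in⁴.
Horizontal leg (remainder): 4.8 × 0.4, A = 1.92 in², x = 2.8 in, Ī = 3.686 in⁴.
Centroid: x̄ = ΣA·x / ΣA = 1.587 in.
Transfer each piece to the vertical centroidal axis using Ī + A·d² with d = x − 1.587:
  vertical leg: d = -1.387 in → contributes +3.253 in⁴
  horizontal leg (remainder): d = 1.213 in → contributes +6.513 in⁴
Total I = 9.766 in⁴.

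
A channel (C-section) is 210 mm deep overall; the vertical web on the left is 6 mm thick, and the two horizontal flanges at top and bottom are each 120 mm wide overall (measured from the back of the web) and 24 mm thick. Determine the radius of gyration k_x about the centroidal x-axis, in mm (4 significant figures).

k_x ≈ 88.07 mm

Split into non-overlapping primitives; take the origin at the lower-left of the bounding box.
Web: 6 × 210, A = 1 260 mm², y = 105 mm, Ī = 4 630 500 mm⁴.
Top flange (beyond web): 114 × 24, A = 2 736 mm², y = 198 mm, Ī = 131 328 mm⁴.
Bottom flange (beyond web): 114 × 24, A = 2 736 mm², y = 12 mm, Ī = 131 328 mm⁴.
By symmetry the centroid is at mid-height, ȳ = 105 mm.
Transfer each piece to the centroidal x-axis using Ī + A·d² with d = y − 105:
  web: d = 0 mm → contributes +4 630 500 mm⁴
  top flange (beyond web): d = 93 mm → contributes +23 794 992 mm⁴
  bottom flange (beyond web): d = -93 mm → contributes +23 794 992 mm⁴
Total I = 52 220 484 mm⁴.
Radius of gyration: k = √(I/A) = √(52 220 484 / 6 732) = 88.0741 mm.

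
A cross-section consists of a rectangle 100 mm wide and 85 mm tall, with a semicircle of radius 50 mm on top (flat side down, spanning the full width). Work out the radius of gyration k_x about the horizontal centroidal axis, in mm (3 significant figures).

Break the section into simple shapes (no overlaps), measuring from the bottom-left corner of the bounding box.
Rectangular body: 100 × 85, A = 8 500 mm², y = 42.5 mm, Ī = 5 117 708 mm⁴.
Semicircular cap: semicircle r = 50, A = 3 927 mm², y = 106.22 mm, Ī = 685 981 mm⁴.
Centroid: ȳ = ΣA·y / ΣA = 62.636 mm.
Transfer each piece to the horizontal centroidal axis using Ī + A·d² with d = y − 62.636:
  rectangular body: d = -20.136 mm → contributes +8 564 121 mm⁴
  semicircular cap: d = 43.585 mm → contributes +8 145 766 mm⁴
Total I = 16 709 887 mm⁴.
Radius of gyration: k = √(I/A) = √(16 709 887 / 12 427) = 36.669 mm.

k_x ≈ 36.7 mm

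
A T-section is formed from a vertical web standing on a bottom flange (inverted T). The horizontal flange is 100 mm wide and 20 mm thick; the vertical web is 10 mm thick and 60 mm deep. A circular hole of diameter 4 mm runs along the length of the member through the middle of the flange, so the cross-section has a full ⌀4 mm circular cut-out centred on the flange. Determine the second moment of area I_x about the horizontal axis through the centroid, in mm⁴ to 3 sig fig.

Treat the section as a set of non-overlapping primitives; coordinates are from the bounding-box lower-left.
Flange: 100 × 20, A = 2 000 mm², y = 10 mm, Ī = 66 667 mm⁴.
Web: 10 × 60, A = 600 mm², y = 50 mm, Ī = 180 000 mm⁴.
Hole (subtracted): ⌀4, A = 12.566 mm², y = 10 mm, Ī = 12.566 mm⁴.
Centroid: ȳ = ΣA·y / ΣA = 19.276 mm.
Transfer each piece to the horizontal axis through the centroid using Ī + A·d² with d = y − 19.276:
  flange: d = -9.2756 mm → contributes +238 740 mm⁴
  web: d = 30.724 mm → contributes +746 393 mm⁴
  hole: d = -9.2756 mm → contributes −1093.7 mm⁴
Total I = 984 040 mm⁴.

I_x ≈ 9.84 × 10⁵ mm⁴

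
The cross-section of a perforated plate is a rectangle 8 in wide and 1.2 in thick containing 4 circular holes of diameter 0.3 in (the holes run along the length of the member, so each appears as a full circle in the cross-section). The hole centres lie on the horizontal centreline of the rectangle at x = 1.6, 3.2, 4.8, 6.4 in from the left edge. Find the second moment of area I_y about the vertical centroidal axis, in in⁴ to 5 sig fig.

Split into non-overlapping primitives; take the origin at the lower-left of the bounding box.
Plate: 8 × 1.2, A = 9.6 in², x = 4 in, Ī = 51.2 in⁴.
Hole 1 (subtracted): ⌀0.3, A = 0.07068583 in², x = 1.6 in, Ī = 0.0003976078 in⁴.
Hole 2 (subtracted): ⌀0.3, A = 0.07068583 in², x = 3.2 in, Ī = 0.0003976078 in⁴.
Hole 3 (subtracted): ⌀0.3, A = 0.07068583 in², x = 4.8 in, Ī = 0.0003976078 in⁴.
Hole 4 (subtracted): ⌀0.3, A = 0.07068583 in², x = 6.4 in, Ī = 0.0003976078 in⁴.
By symmetry the centroid is at mid-width, x̄ = 4 in.
Transfer each piece to the vertical centroidal axis using Ī + A·d² with d = x − 4:
  plate: d = 0 in → contributes +51.2 in⁴
  hole 1: d = -2.4 in → contributes −0.407548 in⁴
  hole 2: d = -0.8 in → contributes −0.04563654 in⁴
  hole 3: d = 0.8 in → contributes −0.04563654 in⁴
  hole 4: d = 2.4 in → contributes −0.407548 in⁴
Total I = 50.29363 in⁴.

I_y ≈ 50.294 in⁴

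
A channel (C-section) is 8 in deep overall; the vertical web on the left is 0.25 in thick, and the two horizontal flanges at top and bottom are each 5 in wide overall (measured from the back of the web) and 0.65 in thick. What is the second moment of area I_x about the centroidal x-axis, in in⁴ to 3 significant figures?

I_x ≈ 94.3 in⁴

Break the section into simple shapes (no overlaps), measuring from the bottom-left corner of the bounding box.
Web: 0.25 × 8, A = 2 in², y = 4 in, Ī = 10.667 in⁴.
Top flange (beyond web): 4.75 × 0.65, A = 3.0875 in², y = 7.675 in, Ī = 0.10871 in⁴.
Bottom flange (beyond web): 4.75 × 0.65, A = 3.0875 in², y = 0.325 in, Ī = 0.10871 in⁴.
By symmetry the centroid is at mid-height, ȳ = 4 in.
Transfer each piece to the centroidal x-axis using Ī + A·d² with d = y − 4:
  web: d = 0 in → contributes +10.667 in⁴
  top flange (beyond web): d = 3.675 in → contributes +41.807 in⁴
  bottom flange (beyond web): d = -3.675 in → contributes +41.807 in⁴
Total I = 94.281 in⁴.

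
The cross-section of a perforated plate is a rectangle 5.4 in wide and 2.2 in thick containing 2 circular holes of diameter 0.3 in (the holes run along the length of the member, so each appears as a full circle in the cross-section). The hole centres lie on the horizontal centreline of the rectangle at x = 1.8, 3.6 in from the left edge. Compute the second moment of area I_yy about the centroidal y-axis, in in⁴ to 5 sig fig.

I_yy ≈ 28.753 in⁴

Break the section into simple shapes (no overlaps), measuring from the bottom-left corner of the bounding box.
Plate: 5.4 × 2.2, A = 11.88 in², x = 2.7 in, Ī = 28.8684 in⁴.
Hole 1 (subtracted): ⌀0.3, A = 0.07068583 in², x = 1.8 in, Ī = 0.0003976078 in⁴.
Hole 2 (subtracted): ⌀0.3, A = 0.07068583 in², x = 3.6 in, Ī = 0.0003976078 in⁴.
By symmetry the centroid is at mid-width, x̄ = 2.7 in.
Transfer each piece to the centroidal y-axis using Ī + A·d² with d = x − 2.7:
  plate: d = 0 in → contributes +28.8684 in⁴
  hole 1: d = -0.9 in → contributes −0.05765313 in⁴
  hole 2: d = 0.9 in → contributes −0.05765313 in⁴
Total I = 28.75309 in⁴.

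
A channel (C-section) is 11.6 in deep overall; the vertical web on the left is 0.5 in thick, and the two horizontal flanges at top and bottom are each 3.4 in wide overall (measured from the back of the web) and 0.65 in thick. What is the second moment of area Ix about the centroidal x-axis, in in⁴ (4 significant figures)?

Break the section into simple shapes (no overlaps), measuring from the bottom-left corner of the bounding box.
Web: 0.5 × 11.6, A = 5.8 in², y = 5.8 in, Ī = 65.0373 in⁴.
Top flange (beyond web): 2.9 × 0.65, A = 1.885 in², y = 11.275 in, Ī = 0.0663677 in⁴.
Bottom flange (beyond web): 2.9 × 0.65, A = 1.885 in², y = 0.325 in, Ī = 0.0663677 in⁴.
By symmetry the centroid is at mid-height, ȳ = 5.8 in.
Transfer each piece to the centroidal x-axis using Ī + A·d² with d = y − 5.8:
  web: d = 0 in → contributes +65.0373 in⁴
  top flange (beyond web): d = 5.475 in → contributes +56.5704 in⁴
  bottom flange (beyond web): d = -5.475 in → contributes +56.5704 in⁴
Total I = 178.178 in⁴.

Ix ≈ 178.2 in⁴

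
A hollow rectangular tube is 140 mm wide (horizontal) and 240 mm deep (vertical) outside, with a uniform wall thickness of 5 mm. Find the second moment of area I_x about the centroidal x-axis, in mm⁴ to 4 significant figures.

I_x ≈ 2.947 × 10⁷ mm⁴

Break the section into simple shapes (no overlaps), measuring from the bottom-left corner of the bounding box.
Outer rectangle: 140 × 240, A = 33 600 mm², y = 120 mm, Ī = 161 280 000 mm⁴.
Inner void (subtracted): 130 × 230, A = 29 900 mm², y = 120 mm, Ī = 131 809 167 mm⁴.
By symmetry the centroid is at mid-height, ȳ = 120 mm.
All pieces are centred on the centroidal x-axis, so I = ΣĪ (holes subtracted) = 29 470 833 mm⁴.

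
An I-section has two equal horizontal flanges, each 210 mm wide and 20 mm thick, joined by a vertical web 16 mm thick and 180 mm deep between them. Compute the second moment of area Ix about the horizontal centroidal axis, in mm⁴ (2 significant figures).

Ix ≈ 9.2 × 10⁷ mm⁴

Break the section into simple shapes (no overlaps), measuring from the bottom-left corner of the bounding box.
Bottom flange: 210 × 20, A = 4 200 mm², y = 10 mm, Ī = 140 000 mm⁴.
Web: 16 × 180, A = 2 880 mm², y = 110 mm, Ī = 7 776 000 mm⁴.
Top flange: 210 × 20, A = 4 200 mm², y = 210 mm, Ī = 140 000 mm⁴.
By symmetry the centroid is at mid-height, ȳ = 110 mm.
Transfer each piece to the horizontal centroidal axis using Ī + A·d² with d = y − 110:
  bottom flange: d = -100 mm → contributes +42 140 000 mm⁴
  web: d = 0 mm → contributes +7 776 000 mm⁴
  top flange: d = 100 mm → contributes +42 140 000 mm⁴
Total I = 92 056 000 mm⁴.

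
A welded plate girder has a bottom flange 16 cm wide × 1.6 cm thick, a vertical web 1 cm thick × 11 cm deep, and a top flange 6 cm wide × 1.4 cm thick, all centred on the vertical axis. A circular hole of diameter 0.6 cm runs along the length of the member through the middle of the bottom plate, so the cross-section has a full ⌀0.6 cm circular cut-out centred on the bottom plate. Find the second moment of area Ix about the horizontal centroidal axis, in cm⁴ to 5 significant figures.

Ix ≈ 1187.4 cm⁴

Break the section into simple shapes (no overlaps), measuring from the bottom-left corner of the bounding box.
Bottom plate: 16 × 1.6, A = 25.6 cm², y = 0.8 cm, Ī = 5.461333 cm⁴.
Web plate: 1 × 11, A = 11 cm², y = 7.1 cm, Ī = 110.9167 cm⁴.
Top plate: 6 × 1.4, A = 8.4 cm², y = 13.3 cm, Ī = 1.372 cm⁴.
Hole (subtracted): ⌀0.6, A = 0.2827433 cm², y = 0.8 cm, Ī = 0.006361725 cm⁴.
Centroid: ȳ = ΣA·y / ΣA = 4.697824 cm.
Transfer each piece to the horizontal centroidal axis using Ī + A·d² with d = y − 4.697824:
  bottom plate: d = -3.897824 cm → contributes +394.403 cm⁴
  web plate: d = 2.402176 cm → contributes +174.3916 cm⁴
  top plate: d = 8.602176 cm → contributes +622.9504 cm⁴
  hole: d = -3.897824 cm → contributes −4.30209 cm⁴
Total I = 1187.443 cm⁴.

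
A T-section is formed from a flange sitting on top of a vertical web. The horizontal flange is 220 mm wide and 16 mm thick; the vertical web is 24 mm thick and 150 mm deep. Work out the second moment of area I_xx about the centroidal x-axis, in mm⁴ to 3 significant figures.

I_xx ≈ 1.91 × 10⁷ mm⁴

Split into non-overlapping primitives; take the origin at the lower-left of the bounding box.
Flange: 220 × 16, A = 3 520 mm², y = 158 mm, Ī = 75 093 mm⁴.
Web: 24 × 150, A = 3 600 mm², y = 75 mm, Ī = 6 750 000 mm⁴.
Centroid: ȳ = ΣA·y / ΣA = 116.03 mm.
Transfer each piece to the centroidal x-axis using Ī + A·d² with d = y − 116.03:
  flange: d = 41.966 mm → contributes +6 274 411 mm⁴
  web: d = -41.034 mm → contributes +12 811 555 mm⁴
Total I = 19 085 965 mm⁴.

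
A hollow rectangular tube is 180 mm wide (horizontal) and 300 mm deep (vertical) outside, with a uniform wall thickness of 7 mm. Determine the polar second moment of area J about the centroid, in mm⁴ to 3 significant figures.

Split into non-overlapping primitives; take the origin at the lower-left of the bounding box.
Outer rectangle: 180 × 300, A = 54 000 mm², y = 150 mm, Ī = 405 000 000 mm⁴.
Inner void (subtracted): 166 × 286, A = 47 476 mm², y = 150 mm, Ī = 323 612 241 mm⁴.
By symmetry the centroid is at mid-height, ȳ = 150 mm.
All pieces are centred on the centroidal x-axis, so I = ΣĪ (holes subtracted) = 81 387 759 mm⁴.
Repeating about the centroidal y-axis gives I_y = 36 779 279 mm⁴.
Polar second moment: J = I_x + I_y = 118 167 037 mm⁴.

J ≈ 1.18 × 10⁸ mm⁴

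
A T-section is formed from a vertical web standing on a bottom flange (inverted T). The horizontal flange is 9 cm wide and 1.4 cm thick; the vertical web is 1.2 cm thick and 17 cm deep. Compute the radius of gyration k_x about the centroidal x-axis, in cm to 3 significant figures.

Split into non-overlapping primitives; take the origin at the lower-left of the bounding box.
Flange: 9 × 1.4, A = 12.6 cm², y = 0.7 cm, Ī = 2.058 cm⁴.
Web: 1.2 × 17, A = 20.4 cm², y = 9.9 cm, Ī = 491.3 cm⁴.
Centroid: ȳ = ΣA·y / ΣA = 6.3873 cm.
Transfer each piece to the centroidal x-axis using Ī + A·d² with d = y − 6.3873:
  flange: d = -5.6873 cm → contributes +409.61 cm⁴
  web: d = 3.5127 cm → contributes +743.02 cm⁴
Total I = 1152.6 cm⁴.
Radius of gyration: k = √(I/A) = √(1152.6 / 33) = 5.91 cm.

k_x ≈ 5.91 cm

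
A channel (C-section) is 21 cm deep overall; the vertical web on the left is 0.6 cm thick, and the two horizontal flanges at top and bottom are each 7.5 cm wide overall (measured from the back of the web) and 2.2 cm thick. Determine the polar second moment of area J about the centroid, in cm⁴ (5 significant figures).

J ≈ 3404.0 cm⁴

Treat the section as a set of non-overlapping primitives; coordinates are from the bounding-box lower-left.
Web: 0.6 × 21, A = 12.6 cm², y = 10.5 cm, Ī = 463.05 cm⁴.
Top flange (beyond web): 6.9 × 2.2, A = 15.18 cm², y = 19.9 cm, Ī = 6.1226 cm⁴.
Bottom flange (beyond web): 6.9 × 2.2, A = 15.18 cm², y = 1.1 cm, Ī = 6.1226 cm⁴.
By symmetry the centroid is at mid-height, ȳ = 10.5 cm.
Transfer each piece to the centroidal x-axis using Ī + A·d² with d = y − 10.5:
  web: d = 0 cm → contributes +463.05 cm⁴
  top flange (beyond web): d = 9.4 cm → contributes +1347.427 cm⁴
  bottom flange (beyond web): d = -9.4 cm → contributes +1347.427 cm⁴
Total I = 3157.905 cm⁴.
For the y-axis: x̄ = 2.95014 cm.
Repeating about the centroidal y-axis gives I_y = 246.0504 cm⁴.
Polar second moment: J = I_x + I_y = 3403.955 cm⁴.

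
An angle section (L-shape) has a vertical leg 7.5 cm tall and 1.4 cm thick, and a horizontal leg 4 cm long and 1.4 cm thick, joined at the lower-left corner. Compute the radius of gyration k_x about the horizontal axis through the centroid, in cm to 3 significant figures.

Treat the section as a set of non-overlapping primitives; coordinates are from the bounding-box lower-left.
Vertical leg: 1.4 × 7.5, A = 10.5 cm², y = 3.75 cm, Ī = 49.219 cm⁴.
Horizontal leg (remainder): 2.6 × 1.4, A = 3.64 cm², y = 0.7 cm, Ī = 0.59453 cm⁴.
Centroid: ȳ = ΣA·y / ΣA = 2.9649 cm.
Transfer each piece to the horizontal axis through the centroid using Ī + A·d² with d = y − 2.9649:
  vertical leg: d = 0.78515 cm → contributes +55.692 cm⁴
  horizontal leg (remainder): d = -2.2649 cm → contributes +19.266 cm⁴
Total I = 74.958 cm⁴.
Radius of gyration: k = √(I/A) = √(74.958 / 14.14) = 2.3024 cm.

k_x ≈ 2.30 cm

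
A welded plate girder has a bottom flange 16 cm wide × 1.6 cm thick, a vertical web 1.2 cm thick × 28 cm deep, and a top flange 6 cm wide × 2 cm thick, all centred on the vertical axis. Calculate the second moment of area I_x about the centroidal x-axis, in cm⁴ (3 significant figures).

I_x ≈ 9960 cm⁴

Treat the section as a set of non-overlapping primitives; coordinates are from the bounding-box lower-left.
Bottom plate: 16 × 1.6, A = 25.6 cm², y = 0.8 cm, Ī = 5.4613 cm⁴.
Web plate: 1.2 × 28, A = 33.6 cm², y = 15.6 cm, Ī = 2195.2 cm⁴.
Top plate: 6 × 2, A = 12 cm², y = 30.6 cm, Ī = 4 cm⁴.
Centroid: ȳ = ΣA·y / ΣA = 12.807 cm.
Transfer each piece to the centroidal x-axis using Ī + A·d² with d = y − 12.807:
  bottom plate: d = -12.007 cm → contributes +3 696 cm⁴
  web plate: d = 2.7933 cm → contributes +2457.4 cm⁴
  top plate: d = 17.793 cm → contributes +3803.2 cm⁴
Total I = 9956.6 cm⁴.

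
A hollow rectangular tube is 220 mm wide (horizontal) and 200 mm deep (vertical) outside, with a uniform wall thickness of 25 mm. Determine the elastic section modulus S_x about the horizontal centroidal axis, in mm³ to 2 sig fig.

Decompose the section into non-overlapping parts with the origin at the bottom-left of its bounding rectangle.
Outer rectangle: 220 × 200, A = 44 000 mm², y = 100 mm, Ī = 146 666 667 mm⁴.
Inner void (subtracted): 170 × 150, A = 25 500 mm², y = 100 mm, Ī = 47 812 500 mm⁴.
By symmetry the centroid is at mid-height, ȳ = 100 mm.
All pieces are centred on the horizontal centroidal axis, so I = ΣĪ (holes subtracted) = 98 854 167 mm⁴.
Extreme fibre distance c = 100 mm; S = I/c = 988 542 mm³.

S_x ≈ 9.9 × 10⁵ mm³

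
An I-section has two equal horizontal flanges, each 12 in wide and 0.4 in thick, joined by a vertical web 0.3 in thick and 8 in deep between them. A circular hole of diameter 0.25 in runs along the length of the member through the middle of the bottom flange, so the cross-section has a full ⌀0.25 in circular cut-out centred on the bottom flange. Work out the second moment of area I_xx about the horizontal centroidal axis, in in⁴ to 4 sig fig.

I_xx ≈ 181.4 in⁴

Treat the section as a set of non-overlapping primitives; coordinates are from the bounding-box lower-left.
Bottom flange: 12 × 0.4, A = 4.8 in², y = 0.2 in, Ī = 0.064 in⁴.
Web: 0.3 × 8, A = 2.4 in², y = 4.4 in, Ī = 12.8 in⁴.
Top flange: 12 × 0.4, A = 4.8 in², y = 8.6 in, Ī = 0.064 in⁴.
Hole (subtracted): ⌀0.25, A = 0.0490874 in², y = 0.2 in, Ī = 0.000191748 in⁴.
Centroid: ȳ = ΣA·y / ΣA = 4.41725 in.
Transfer each piece to the horizontal centroidal axis using Ī + A·d² with d = y − 4.41725:
  bottom flange: d = -4.21725 in → contributes +85.433 in⁴
  web: d = -0.0172512 in → contributes +12.8007 in⁴
  top flange: d = 4.18275 in → contributes +84.0419 in⁴
  hole: d = -4.21725 in → contributes −0.873221 in⁴
Total I = 181.402 in⁴.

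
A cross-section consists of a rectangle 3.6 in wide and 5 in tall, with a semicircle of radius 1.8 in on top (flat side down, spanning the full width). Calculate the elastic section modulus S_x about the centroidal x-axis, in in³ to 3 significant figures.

S_x ≈ 22.6 in³

Treat the section as a set of non-overlapping primitives; coordinates are from the bounding-box lower-left.
Rectangular body: 3.6 × 5, A = 18 in², y = 2.5 in, Ī = 37.5 in⁴.
Semicircular cap: semicircle r = 1.8, A = 5.0894 in², y = 5.7639 in, Ī = 1.1522 in⁴.
Centroid: ȳ = ΣA·y / ΣA = 3.2194 in.
Transfer each piece to the centroidal x-axis using Ī + A·d² with d = y − 3.2194:
  rectangular body: d = -0.71944 in → contributes +46.817 in⁴
  semicircular cap: d = 2.5445 in → contributes +34.103 in⁴
Total I = 80.92 in⁴.
Extreme fibre distance c = 3.5806 in; S = I/c = 22.6 in³.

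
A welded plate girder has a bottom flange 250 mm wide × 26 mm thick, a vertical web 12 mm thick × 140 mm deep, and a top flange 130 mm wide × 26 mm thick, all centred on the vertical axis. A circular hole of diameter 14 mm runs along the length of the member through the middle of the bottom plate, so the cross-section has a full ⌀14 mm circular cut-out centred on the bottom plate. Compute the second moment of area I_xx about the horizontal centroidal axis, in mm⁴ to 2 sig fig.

I_xx ≈ 6.5 × 10⁷ mm⁴

Treat the section as a set of non-overlapping primitives; coordinates are from the bounding-box lower-left.
Bottom plate: 250 × 26, A = 6 500 mm², y = 13 mm, Ī = 366 167 mm⁴.
Web plate: 12 × 140, A = 1 680 mm², y = 96 mm, Ī = 2 744 000 mm⁴.
Top plate: 130 × 26, A = 3 380 mm², y = 179 mm, Ī = 190 407 mm⁴.
Hole (subtracted): ⌀14, A = 153.9 mm², y = 13 mm, Ī = 1 886 mm⁴.
Centroid: ȳ = ΣA·y / ΣA = 74.42 mm.
Transfer each piece to the horizontal centroidal axis using Ī + A·d² with d = y − 74.42:
  bottom plate: d = -61.42 mm → contributes +24 884 050 mm⁴
  web plate: d = 21.58 mm → contributes +3 526 626 mm⁴
  top plate: d = 104.6 mm → contributes +37 159 886 mm⁴
  hole: d = -61.42 mm → contributes −582 537 mm⁴
Total I = 64 988 026 mm⁴.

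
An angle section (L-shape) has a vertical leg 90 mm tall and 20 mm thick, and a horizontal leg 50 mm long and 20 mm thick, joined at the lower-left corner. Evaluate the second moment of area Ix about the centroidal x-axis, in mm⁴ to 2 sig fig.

Decompose the section into non-overlapping parts with the origin at the bottom-left of its bounding rectangle.
Vertical leg: 20 × 90, A = 1 800 mm², y = 45 mm, Ī = 1 215 000 mm⁴.
Horizontal leg (remainder): 30 × 20, A = 600 mm², y = 10 mm, Ī = 20 000 mm⁴.
Centroid: ȳ = ΣA·y / ΣA = 36.25 mm.
Transfer each piece to the centroidal x-axis using Ī + A·d² with d = y − 36.25:
  vertical leg: d = 8.75 mm → contributes +1 352 813 mm⁴
  horizontal leg (remainder): d = -26.25 mm → contributes +433 438 mm⁴
Total I = 1 786 250 mm⁴.

Ix ≈ 1.8 × 10⁶ mm⁴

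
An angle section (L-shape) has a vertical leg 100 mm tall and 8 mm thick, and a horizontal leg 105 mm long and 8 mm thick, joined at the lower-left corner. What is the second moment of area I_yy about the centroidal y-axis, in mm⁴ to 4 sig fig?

Break the section into simple shapes (no overlaps), measuring from the bottom-left corner of the bounding box.
Vertical leg: 8 × 100, A = 800 mm², x = 4 mm, Ī = 4266.67 mm⁴.
Horizontal leg (remainder): 97 × 8, A = 776 mm², x = 56.5 mm, Ī = 608 449 mm⁴.
Centroid: x̄ = ΣA·x / ΣA = 29.8503 mm.
Transfer each piece to the centroidal y-axis using Ī + A·d² with d = x − 29.8503:
  vertical leg: d = -25.8503 mm → contributes +538 855 mm⁴
  horizontal leg (remainder): d = 26.6497 mm → contributes +1 159 571 mm⁴
Total I = 1 698 426 mm⁴.

I_yy ≈ 1.698 × 10⁶ mm⁴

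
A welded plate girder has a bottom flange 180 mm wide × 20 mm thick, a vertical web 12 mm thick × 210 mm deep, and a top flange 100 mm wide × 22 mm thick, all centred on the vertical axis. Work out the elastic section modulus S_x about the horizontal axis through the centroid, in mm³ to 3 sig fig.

S_x ≈ 5.73 × 10⁵ mm³

Break the section into simple shapes (no overlaps), measuring from the bottom-left corner of the bounding box.
Bottom plate: 180 × 20, A = 3 600 mm², y = 10 mm, Ī = 120 000 mm⁴.
Web plate: 12 × 210, A = 2 520 mm², y = 125 mm, Ī = 9 261 000 mm⁴.
Top plate: 100 × 22, A = 2 200 mm², y = 241 mm, Ī = 88 733 mm⁴.
Centroid: ȳ = ΣA·y / ΣA = 105.91 mm.
Transfer each piece to the horizontal axis through the centroid using Ī + A·d² with d = y − 105.91:
  bottom plate: d = -95.913 mm → contributes +33 237 812 mm⁴
  web plate: d = 19.087 mm → contributes +10 179 026 mm⁴
  top plate: d = 135.09 mm → contributes +40 235 154 mm⁴
Total I = 83 651 991 mm⁴.
Extreme fibre distance c = 146.09 mm; S = I/c = 572 619 mm³.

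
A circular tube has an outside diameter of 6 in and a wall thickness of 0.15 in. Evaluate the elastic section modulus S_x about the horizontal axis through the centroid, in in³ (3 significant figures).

S_x ≈ 3.93 in³

Treat the section as a set of non-overlapping primitives; coordinates are from the bounding-box lower-left.
Outer circle: ⌀6, A = 28.274 in², y = 3 in, Ī = 63.617 in⁴.
Bore (subtracted): ⌀5.7, A = 25.518 in², y = 3 in, Ī = 51.817 in⁴.
By symmetry the centroid is at mid-height, ȳ = 3 in.
All pieces are centred on the horizontal axis through the centroid, so I = ΣĪ (holes subtracted) = 11.801 in⁴.
Extreme fibre distance c = 3 in; S = I/c = 3.9335 in³.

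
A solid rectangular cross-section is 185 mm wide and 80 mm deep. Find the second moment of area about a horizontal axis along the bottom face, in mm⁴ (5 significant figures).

I_base ≈ 3.1573 × 10⁷ mm⁴

The section: 185 × 80, A = 14 800 mm², y = 40 mm, Ī = 7 893 333 mm⁴.
Transfer it to a horizontal axis along the bottom face using Ī + A·d² with d = y − 0:
  the section: d = 40 mm → contributes +31 573 333 mm⁴
Total I = 31 573 333 mm⁴.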